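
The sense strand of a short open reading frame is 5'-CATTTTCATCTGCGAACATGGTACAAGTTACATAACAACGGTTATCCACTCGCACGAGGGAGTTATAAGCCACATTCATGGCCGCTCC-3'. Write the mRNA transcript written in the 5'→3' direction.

mRNA has the coding-strand sequence with U in place of T.

5'-CAUUUUCAUCUGCGAACAUGGUACAAGUUACAUAACAACGGUUAUCCACUCGCACGAGGGAGUUAUAAGCCACAUUCAUGGCCGCUCC-3'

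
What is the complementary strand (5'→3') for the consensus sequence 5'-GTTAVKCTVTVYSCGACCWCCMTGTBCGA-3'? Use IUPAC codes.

5'-TCGVACAKGGWGGTCGSRBABAGMBTAAC-3'

Standard pairs A↔T, G↔C; ambiguity codes pair Y↔R, M↔K, W↔W, S↔S, B↔V. Complement (CAATBMGABABRSGCTGGWGGKACAVGCT), then reverse for 5'→3'.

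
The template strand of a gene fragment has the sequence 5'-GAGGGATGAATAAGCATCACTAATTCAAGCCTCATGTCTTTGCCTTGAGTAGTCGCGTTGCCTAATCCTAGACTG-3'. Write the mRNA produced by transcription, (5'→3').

RNA polymerase reads the template 3'→5' and synthesizes mRNA 5'→3' by base-pairing (A→U, T→A, G↔C). The complement of the template is CTCCCTACTTATTCGTAGTGATTAAGTTCGGAGTACAGAAACGGAACTCATCAGCGCAACGGATTAGGATCTGAC; antiparallel, so 5'→3' the coding strand is CAGTCTAGGATTAGGCAACGCGACTACTCAAGGCAAAGACATGAGGCTTGAATTAGTGATGCTTATTCATCCCTC. Replace T with U for the mRNA.

5'-CAGUCUAGGAUUAGGCAACGCGACUACUCAAGGCAAAGACAUGAGGCUUGAAUUAGUGAUGCUUAUUCAUCCCUC-3'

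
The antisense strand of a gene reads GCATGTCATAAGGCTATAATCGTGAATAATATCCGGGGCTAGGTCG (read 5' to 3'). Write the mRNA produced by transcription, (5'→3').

RNA polymerase reads the template 3'→5' and synthesizes mRNA 5'→3' by base-pairing (A→U, T→A, G↔C). The complement of the template is CGTACAGTATTCCGATATTAGCACTTATTATAGGCCCCGATCCAGC; antiparallel, so 5'→3' the coding strand is CGACCTAGCCCCGGATATTATTCACGATTATAGCCTTATGACATGC. Replace T with U for the mRNA.

5'-CGACCUAGCCCCGGAUAUUAUUCACGAUUAUAGCCUUAUGACAUGC-3'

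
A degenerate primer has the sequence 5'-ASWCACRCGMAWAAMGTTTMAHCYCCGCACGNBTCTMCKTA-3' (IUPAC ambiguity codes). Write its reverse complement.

Standard pairs A↔T, G↔C; ambiguity codes pair R↔Y, M↔K, W↔W, S↔S, B↔V, H↔D, N↔N. Complement (TSWGTGYGCKTWTTKCAAAKTDGRGGCGTGCNVAGAKGMAT), then reverse for 5'→3'.

5'-TAMGKAGAVNCGTGCGGRGDTKAAACKTTWTKCGYGTGWST-3'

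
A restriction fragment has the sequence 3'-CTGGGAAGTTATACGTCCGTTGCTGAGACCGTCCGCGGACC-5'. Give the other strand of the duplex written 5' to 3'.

5'-GACCCTTCAATATGCAGGCAACGACTCTGGCAGGCGCCTGG-3'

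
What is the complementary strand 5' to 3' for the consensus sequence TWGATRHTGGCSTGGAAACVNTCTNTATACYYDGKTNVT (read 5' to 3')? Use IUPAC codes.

5'-ABNAMCHRRGTATANAGANBGTTTCCASGCCADYATCWA-3'

Standard pairs A↔T, G↔C; ambiguity codes pair R↔Y, K↔M, W↔W, S↔S, D↔H, V↔B, N↔N. Complement (AWCTAYDACCGSACCTTTGBNAGANATATGRRHCMANBA), then reverse for 5'→3'.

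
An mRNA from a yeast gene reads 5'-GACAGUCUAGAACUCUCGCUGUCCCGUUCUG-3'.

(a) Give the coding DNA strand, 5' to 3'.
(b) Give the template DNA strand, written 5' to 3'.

(a) 5'-GACAGTCTAGAACTCTCGCTGTCCCGTTCTG-3'
(b) 5'-CAGAACGGGACAGCGAGAGTTCTAGACTGTC-3'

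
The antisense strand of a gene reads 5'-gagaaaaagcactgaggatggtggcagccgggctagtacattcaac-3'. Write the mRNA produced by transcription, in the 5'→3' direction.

5'-GUUGAAUGUACUAGCCCGGCUGCCACCAUCCUCAGUGCUUUUUCUC-3'

RNA polymerase reads the template 3'→5' and synthesizes mRNA 5'→3' by base-pairing (A→U, T→A, G↔C). The complement of the template is CTCTTTTTCGTGACTCCTACCACCGTCGGCCCGATCATGTAAGTTG; antiparallel, so 5'→3' the coding strand is GTTGAATGTACTAGCCCGGCTGCCACCATCCTCAGTGCTTTTTCTC. Replace T with U for the mRNA.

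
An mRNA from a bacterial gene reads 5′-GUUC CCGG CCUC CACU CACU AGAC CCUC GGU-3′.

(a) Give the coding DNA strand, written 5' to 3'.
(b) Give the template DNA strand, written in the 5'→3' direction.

(a) 5'-GTTCCCGGCCTCCACTCACTAGACCCTCGGT-3'
(b) 5′-ACCGAGGGTCTAGTGAGTGGAGGCCGGGAAC-3′

(a) The coding strand matches the mRNA with U→T.
(b) The template strand is the reverse complement of the coding strand.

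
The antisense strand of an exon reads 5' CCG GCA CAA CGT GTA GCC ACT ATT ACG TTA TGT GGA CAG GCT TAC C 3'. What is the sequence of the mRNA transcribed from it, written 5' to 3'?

The mRNA has the sequence of the coding strand (reverse complement of the template) with T→U. Reverse complement of CCGGCACAACGTGTAGCCACTATTACGTTATGTGGACAGGCTTACC is GGTAAGCCTGTCCACATAACGTAATAGTGGCTACACGTTGTGCCGG; then T→U.

5'-GGUAAGCCUGUCCACAUAACGUAAUAGUGGCUACACGUUGUGCCGG-3'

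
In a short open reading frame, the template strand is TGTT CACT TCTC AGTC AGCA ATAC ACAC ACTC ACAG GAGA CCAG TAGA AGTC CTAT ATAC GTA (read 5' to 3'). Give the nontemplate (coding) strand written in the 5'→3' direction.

5'-TACGTATATAGGACTTCTACTGGTCTCCTGTGAGTGTGTGTATTGCTGACTGAGAAGTGAACA-3'

The coding strand is complementary and antiparallel to the template: take the complement (A↔T, G↔C) and reverse.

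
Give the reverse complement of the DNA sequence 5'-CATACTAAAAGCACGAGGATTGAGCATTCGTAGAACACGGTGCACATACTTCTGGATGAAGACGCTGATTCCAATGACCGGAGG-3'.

Complement each base (A↔T, G↔C): GTATGATTTTCGTGCTCCTAACTCGTAAGCATCTTGTGCCACGTGTATGAAGACCTACTTCTGCGACTAAGGTTACTGGCCTCC. Then reverse.

5'-CCTCCGGTCATTGGAATCAGCGTCTTCATCCAGAAGTATGTGCACCGTGTTCTACGAATGCTCAATCCTCGTGCTTTTAGTATG-3'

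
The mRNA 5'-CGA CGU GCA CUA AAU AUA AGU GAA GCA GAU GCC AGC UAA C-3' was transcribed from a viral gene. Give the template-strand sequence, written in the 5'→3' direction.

5'-GTTAGCTGGCATCTGCTTCACTTATATTTAGTGCACGTCG-3'

Replace U with T to get the coding DNA strand: CGACGTGCACTAAATATAAGTGAAGCAGATGCCAGCTAAC. The template strand is its reverse complement (complement GCTGCACGTGATTTATATTCACTTCGTCTACGGTCGATTG, then reverse).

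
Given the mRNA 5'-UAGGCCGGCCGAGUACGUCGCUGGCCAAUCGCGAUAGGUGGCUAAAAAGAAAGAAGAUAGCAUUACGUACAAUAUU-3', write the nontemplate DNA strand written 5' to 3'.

5'-TAGGCCGGCCGAGTACGTCGCTGGCCAATCGCGATAGGTGGCTAAAAAGAAAGAAGATAGCATTACGTACAATATT-3'

The coding DNA strand has the same 5'→3' sequence as the mRNA with U replaced by T.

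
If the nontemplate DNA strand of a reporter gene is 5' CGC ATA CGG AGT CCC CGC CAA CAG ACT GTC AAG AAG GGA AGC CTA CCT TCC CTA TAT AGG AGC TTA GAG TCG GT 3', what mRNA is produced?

The mRNA is synthesized from the template strand, so it matches the coding strand with T replaced by U.

5'-CGCAUACGGAGUCCCCGCCAACAGACUGUCAAGAAGGGAAGCCUACCUUCCCUAUAUAGGAGCUUAGAGUCGGU-3'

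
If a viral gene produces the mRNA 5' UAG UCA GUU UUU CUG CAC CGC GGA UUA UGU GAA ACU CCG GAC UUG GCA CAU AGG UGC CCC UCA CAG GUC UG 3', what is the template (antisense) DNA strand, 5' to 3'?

Replace U with T to get the coding DNA strand: TAGTCAGTTTTTCTGCACCGCGGATTATGTGAAACTCCGGACTTGGCACATAGGTGCCCCTCACAGGTCTG. The template strand is its reverse complement (complement ATCAGTCAAAAAGACGTGGCGCCTAATACACTTTGAGGCCTGAACCGTGTATCCACGGGGAGTGTCCAGAC, then reverse).

5'-CAGACCTGTGAGGGGCACCTATGTGCCAAGTCCGGAGTTTCACATAATCCGCGGTGCAGAAAAACTGACTA-3'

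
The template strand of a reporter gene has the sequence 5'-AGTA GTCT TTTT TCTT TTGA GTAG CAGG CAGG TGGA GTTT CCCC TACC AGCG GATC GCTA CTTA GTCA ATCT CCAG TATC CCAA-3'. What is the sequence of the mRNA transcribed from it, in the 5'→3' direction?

RNA polymerase reads the template 3'→5' and synthesizes mRNA 5'→3' by base-pairing (A→U, T→A, G↔C). The complement of the template is TCATCAGAAAAAAGAAAACTCATCGTCCGTCCACCTCAAAGGGGATGGTCGCCTAGCGATGAATCAGTTAGAGGTCATAGGGTT; antiparallel, so 5'→3' the coding strand is TTGGGATACTGGAGATTGACTAAGTAGCGATCCGCTGGTAGGGGAAACTCCACCTGCCTGCTACTCAAAAGAAAAAAGACTACT. Replace T with U for the mRNA.

5'-UUGGGAUACUGGAGAUUGACUAAGUAGCGAUCCGCUGGUAGGGGAAACUCCACCUGCCUGCUACUCAAAAGAAAAAAGACUACU-3'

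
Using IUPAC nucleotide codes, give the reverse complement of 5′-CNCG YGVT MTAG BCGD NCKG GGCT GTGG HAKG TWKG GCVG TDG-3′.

5'-CHACBGCCMWACMTDCCACAGCCCMGNHCGVCTAKABCRCGNG-3'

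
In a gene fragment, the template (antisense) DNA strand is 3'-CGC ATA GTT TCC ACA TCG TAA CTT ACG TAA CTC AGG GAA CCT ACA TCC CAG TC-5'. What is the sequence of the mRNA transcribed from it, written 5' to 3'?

Reading the template 3'→5' as shown, RNA polymerase pairs each base (A→U, T→A, G↔C) to build mRNA 5'→3' directly.

5'-GCGUAUCAAAGGUGUAGCAUUGAAUGCAUUGAGUCCCUUGGAUGUAGGGUCAG-3'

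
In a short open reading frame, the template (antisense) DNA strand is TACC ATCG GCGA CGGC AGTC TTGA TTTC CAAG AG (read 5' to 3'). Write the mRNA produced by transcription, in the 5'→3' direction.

RNA polymerase reads the template 3'→5' and synthesizes mRNA 5'→3' by base-pairing (A→U, T→A, G↔C). The complement of the template is ATGGTAGCCGCTGCCGTCAGAACTAAAGGTTCTC; antiparallel, so 5'→3' the coding strand is CTCTTGGAAATCAAGACTGCCGTCGCCGATGGTA. Replace T with U for the mRNA.

5'-CUCUUGGAAAUCAAGACUGCCGUCGCCGAUGGUA-3'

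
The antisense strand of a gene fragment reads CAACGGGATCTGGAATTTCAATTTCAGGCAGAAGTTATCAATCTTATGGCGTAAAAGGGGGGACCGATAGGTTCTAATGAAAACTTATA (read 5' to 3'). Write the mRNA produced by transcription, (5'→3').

RNA polymerase reads the template 3'→5' and synthesizes mRNA 5'→3' by base-pairing (A→U, T→A, G↔C). The complement of the template is GTTGCCCTAGACCTTAAAGTTAAAGTCCGTCTTCAATAGTTAGAATACCGCATTTTCCCCCCTGGCTATCCAAGATTACTTTTGAATAT; antiparallel, so 5'→3' the coding strand is TATAAGTTTTCATTAGAACCTATCGGTCCCCCCTTTTACGCCATAAGATTGATAACTTCTGCCTGAAATTGAAATTCCAGATCCCGTTG. Replace T with U for the mRNA.

5′-UAUAAGUUUUCAUUAGAACCUAUCGGUCCCCCCUUUUACGCCAUAAGAUUGAUAACUUCUGCCUGAAAUUGAAAUUCCAGAUCCCGUUG-3′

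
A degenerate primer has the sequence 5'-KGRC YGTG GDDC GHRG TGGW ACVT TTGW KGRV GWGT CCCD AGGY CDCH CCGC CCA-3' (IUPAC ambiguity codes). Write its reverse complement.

Standard pairs A↔T, G↔C; ambiguity codes pair R↔Y, K↔M, W↔W, D↔H, V↔B. Complement (MCYGRCACCHHGCDYCACCWTGBAAACWMCYBCWCAGGGHTCCRGHGDGGCGGGT), then reverse for 5'→3'.

5'-TGGGCGGDGHGRCCTHGGGACWCBYCMWCAAABGTWCCACYDCGHHCCACRGYCM-3'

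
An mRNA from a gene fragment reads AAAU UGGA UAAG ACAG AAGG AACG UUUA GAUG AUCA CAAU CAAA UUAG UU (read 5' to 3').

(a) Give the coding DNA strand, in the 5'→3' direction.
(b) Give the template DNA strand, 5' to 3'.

(a) 5'-AAATTGGATAAGACAGAAGGAACGTTTAGATGATCACAATCAAATTAGTT-3'
(b) 5'-AACTAATTTGATTGTGATCATCTAAACGTTCCTTCTGTCTTATCCAATTT-3'

(a) The coding strand matches the mRNA with U→T.
(b) The template strand is the reverse complement of the coding strand.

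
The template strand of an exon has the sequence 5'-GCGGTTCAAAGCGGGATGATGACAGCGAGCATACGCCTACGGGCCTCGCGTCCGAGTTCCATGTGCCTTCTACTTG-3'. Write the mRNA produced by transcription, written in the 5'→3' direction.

5'-CAAGUAGAAGGCACAUGGAACUCGGACGCGAGGCCCGUAGGCGUAUGCUCGCUGUCAUCAUCCCGCUUUGAACCGC-3'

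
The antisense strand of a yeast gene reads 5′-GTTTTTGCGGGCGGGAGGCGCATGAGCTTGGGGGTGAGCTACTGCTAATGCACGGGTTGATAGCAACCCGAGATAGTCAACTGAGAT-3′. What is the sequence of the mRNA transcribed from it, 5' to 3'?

RNA polymerase reads the template 3'→5' and synthesizes mRNA 5'→3' by base-pairing (A→U, T→A, G↔C). The complement of the template is CAAAAACGCCCGCCCTCCGCGTACTCGAACCCCCACTCGATGACGATTACGTGCCCAACTATCGTTGGGCTCTATCAGTTGACTCTA; antiparallel, so 5'→3' the coding strand is ATCTCAGTTGACTATCTCGGGTTGCTATCAACCCGTGCATTAGCAGTAGCTCACCCCCAAGCTCATGCGCCTCCCGCCCGCAAAAAC. Replace T with U for the mRNA.

5′-AUCUCAGUUGACUAUCUCGGGUUGCUAUCAACCCGUGCAUUAGCAGUAGCUCACCCCCAAGCUCAUGCGCCUCCCGCCCGCAAAAAC-3′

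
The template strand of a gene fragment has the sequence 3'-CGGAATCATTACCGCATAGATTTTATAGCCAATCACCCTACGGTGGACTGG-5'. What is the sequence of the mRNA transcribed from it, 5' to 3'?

5'-GCCUUAGUAAUGGCGUAUCUAAAAUAUCGGUUAGUGGGAUGCCACCUGACC-3'

Reading the template 3'→5' as shown, RNA polymerase pairs each base (A→U, T→A, G↔C) to build mRNA 5'→3' directly.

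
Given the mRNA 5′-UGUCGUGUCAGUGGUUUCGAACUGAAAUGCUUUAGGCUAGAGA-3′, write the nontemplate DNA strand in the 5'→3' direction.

The coding DNA strand has the same 5'→3' sequence as the mRNA with U replaced by T.

5'-TGTCGTGTCAGTGGTTTCGAACTGAAATGCTTTAGGCTAGAGA-3'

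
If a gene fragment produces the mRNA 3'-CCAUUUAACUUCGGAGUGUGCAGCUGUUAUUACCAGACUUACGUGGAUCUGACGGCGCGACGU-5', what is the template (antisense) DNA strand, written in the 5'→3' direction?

5'-GGTAAATTGAAGCCTCACACGTCGACAATAATGGTCTGAATGCACCTAGACTGCCGCGCTGCA-3'

Written 5'→3' the mRNA is UGCAGCGCGGCAGUCUAGGUGCAUUCAGACCAUUAUUGUCGACGUGUGAGGCUUCAAUUUACC, so the coding DNA strand is TGCAGCGCGGCAGTCTAGGTGCATTCAGACCATTATTGTCGACGTGTGAGGCTTCAATTTACC. The template is its reverse complement.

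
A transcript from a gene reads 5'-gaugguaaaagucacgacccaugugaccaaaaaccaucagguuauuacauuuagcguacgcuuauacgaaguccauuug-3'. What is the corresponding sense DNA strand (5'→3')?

5'-GATGGTAAAAGTCACGACCCATGTGACCAAAAACCATCAGGTTATTACATTTAGCGTACGCTTATACGAAGTCCATTTG-3'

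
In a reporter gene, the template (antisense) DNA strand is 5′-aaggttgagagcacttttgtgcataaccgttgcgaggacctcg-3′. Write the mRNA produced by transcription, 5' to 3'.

5'-CGAGGUCCUCGCAACGGUUAUGCACAAAAGUGCUCUCAACCUU-3'

RNA polymerase reads the template 3'→5' and synthesizes mRNA 5'→3' by base-pairing (A→U, T→A, G↔C). The complement of the template is TTCCAACTCTCGTGAAAACACGTATTGGCAACGCTCCTGGAGC; antiparallel, so 5'→3' the coding strand is CGAGGTCCTCGCAACGGTTATGCACAAAAGTGCTCTCAACCTT. Replace T with U for the mRNA.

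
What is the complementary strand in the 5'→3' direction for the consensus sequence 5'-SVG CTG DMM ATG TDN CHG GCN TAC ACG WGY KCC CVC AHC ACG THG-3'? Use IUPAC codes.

Standard pairs A↔T, G↔C; ambiguity codes pair Y↔R, M↔K, W↔W, S↔S, D↔H, V↔B, N↔N. Complement (SBCGACHKKTACAHNGDCCGNATGTGCWCRMGGGBGTDGTGCADC), then reverse for 5'→3'.

5'-CDACGTGDTGBGGGMRCWCGTGTANGCCDGNHACATKKHCAGCBS-3'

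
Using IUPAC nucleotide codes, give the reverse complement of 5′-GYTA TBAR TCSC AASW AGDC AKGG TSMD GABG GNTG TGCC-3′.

5'-GGCACANCCVTCHKSACCMTGHCTWSTTGSGAYTVATARC-3'

Standard pairs A↔T, G↔C; ambiguity codes pair R↔Y, M↔K, W↔W, S↔S, B↔V, D↔H, N↔N. Complement (CRATAVTYAGSGTTSWTCHGTMCCASKHCTVCCNACACGG), then reverse for 5'→3'.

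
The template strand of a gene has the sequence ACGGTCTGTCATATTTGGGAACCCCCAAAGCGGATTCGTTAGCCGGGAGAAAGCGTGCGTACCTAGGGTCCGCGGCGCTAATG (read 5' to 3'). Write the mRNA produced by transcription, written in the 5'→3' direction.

5'-CAUUAGCGCCGCGGACCCUAGGUACGCACGCUUUCUCCCGGCUAACGAAUCCGCUUUGGGGGUUCCCAAAUAUGACAGACCGU-3'

The mRNA has the sequence of the coding strand (reverse complement of the template) with T→U. Reverse complement of ACGGTCTGTCATATTTGGGAACCCCCAAAGCGGATTCGTTAGCCGGGAGAAAGCGTGCGTACCTAGGGTCCGCGGCGCTAATG is CATTAGCGCCGCGGACCCTAGGTACGCACGCTTTCTCCCGGCTAACGAATCCGCTTTGGGGGTTCCCAAATATGACAGACCGT; then T→U.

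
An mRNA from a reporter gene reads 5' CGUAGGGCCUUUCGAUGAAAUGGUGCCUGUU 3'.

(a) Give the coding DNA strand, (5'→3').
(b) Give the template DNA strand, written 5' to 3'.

(a) 5'-CGTAGGGCCTTTCGATGAAATGGTGCCTGTT-3'
(b) 5'-AACAGGCACCATTTCATCGAAAGGCCCTACG-3'

(a) The coding strand matches the mRNA with U→T.
(b) The template strand is the reverse complement of the coding strand.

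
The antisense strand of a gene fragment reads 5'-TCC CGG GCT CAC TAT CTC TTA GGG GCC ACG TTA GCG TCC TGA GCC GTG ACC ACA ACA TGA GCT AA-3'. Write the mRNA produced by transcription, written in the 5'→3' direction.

5'-UUAGCUCAUGUUGUGGUCACGGCUCAGGACGCUAACGUGGCCCCUAAGAGAUAGUGAGCCCGGGA-3'

The mRNA has the sequence of the coding strand (reverse complement of the template) with T→U. Reverse complement of TCCCGGGCTCACTATCTCTTAGGGGCCACGTTAGCGTCCTGAGCCGTGACCACAACATGAGCTAA is TTAGCTCATGTTGTGGTCACGGCTCAGGACGCTAACGTGGCCCCTAAGAGATAGTGAGCCCGGGA; then T→U.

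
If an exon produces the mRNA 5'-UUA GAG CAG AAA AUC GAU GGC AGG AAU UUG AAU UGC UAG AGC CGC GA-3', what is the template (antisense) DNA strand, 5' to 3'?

5′-TCGCGGCTCTAGCAATTCAAATTCCTGCCATCGATTTTCTGCTCTAA-3′

Replace U with T to get the coding DNA strand: TTAGAGCAGAAAATCGATGGCAGGAATTTGAATTGCTAGAGCCGCGA. The template strand is its reverse complement (complement AATCTCGTCTTTTAGCTACCGTCCTTAAACTTAACGATCTCGGCGCT, then reverse).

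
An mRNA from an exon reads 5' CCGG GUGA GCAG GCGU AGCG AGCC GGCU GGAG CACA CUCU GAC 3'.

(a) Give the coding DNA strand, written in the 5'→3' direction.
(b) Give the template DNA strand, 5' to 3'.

(a) 5′-CCGGGTGAGCAGGCGTAGCGAGCCGGCTGGAGCACACTCTGAC-3′
(b) 5′-GTCAGAGTGTGCTCCAGCCGGCTCGCTACGCCTGCTCACCCGG-3′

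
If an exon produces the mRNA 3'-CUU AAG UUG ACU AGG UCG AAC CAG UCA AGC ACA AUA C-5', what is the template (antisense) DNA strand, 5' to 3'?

Written 5'→3' the mRNA is CAUAACACGAACUGACCAAGCUGGAUCAGUUGAAUUC, so the coding DNA strand is CATAACACGAACTGACCAAGCTGGATCAGTTGAATTC. The template is its reverse complement.

5′-GAATTCAACTGATCCAGCTTGGTCAGTTCGTGTTATG-3′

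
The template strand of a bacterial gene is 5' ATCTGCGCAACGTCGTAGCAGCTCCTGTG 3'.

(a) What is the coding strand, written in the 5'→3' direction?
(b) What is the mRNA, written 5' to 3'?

(a) 5'-CACAGGAGCTGCTACGACGTTGCGCAGAT-3'
(b) 5'-CACAGGAGCUGCUACGACGUUGCGCAGAU-3'

(a) The coding strand is the reverse complement of the template: complement TAGACGCGTTGCAGCATCGTCGAGGACAC, then reverse.
(b) mRNA has the coding-strand sequence with T→U.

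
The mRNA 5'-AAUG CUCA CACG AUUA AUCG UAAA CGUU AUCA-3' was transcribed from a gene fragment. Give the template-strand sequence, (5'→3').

5′-TGATAACGTTTACGATTAATCGTGTGAGCATT-3′

Replace U with T to get the coding DNA strand: AATGCTCACACGATTAATCGTAAACGTTATCA. The template strand is its reverse complement (complement TTACGAGTGTGCTAATTAGCATTTGCAATAGT, then reverse).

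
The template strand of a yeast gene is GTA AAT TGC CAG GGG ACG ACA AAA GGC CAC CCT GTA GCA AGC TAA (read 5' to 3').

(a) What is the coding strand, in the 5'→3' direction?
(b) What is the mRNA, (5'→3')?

(a) The coding strand is the reverse complement of the template: complement CATTTAACGGTCCCCTGCTGTTTTCCGGTGGGACATCGTTCGATT, then reverse.
(b) mRNA has the coding-strand sequence with T→U.

(a) 5′-TTAGCTTGCTACAGGGTGGCCTTTTGTCGTCCCCTGGCAATTTAC-3′
(b) 5′-UUAGCUUGCUACAGGGUGGCCUUUUGUCGUCCCCUGGCAAUUUAC-3′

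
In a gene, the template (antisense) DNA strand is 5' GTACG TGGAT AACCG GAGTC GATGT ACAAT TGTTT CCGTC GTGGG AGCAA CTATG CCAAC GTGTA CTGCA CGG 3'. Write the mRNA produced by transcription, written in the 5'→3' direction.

5'-CCGUGCAGUACACGUUGGCAUAGUUGCUCCCACGACGGAAACAAUUGUACAUCGACUCCGGUUAUCCACGUAC-3'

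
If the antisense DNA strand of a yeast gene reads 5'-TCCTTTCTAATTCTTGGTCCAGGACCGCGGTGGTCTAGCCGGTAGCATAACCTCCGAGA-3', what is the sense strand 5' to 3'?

The coding strand is complementary and antiparallel to the template: take the complement (A↔T, G↔C) and reverse.

5'-TCTCGGAGGTTATGCTACCGGCTAGACCACCGCGGTCCTGGACCAAGAATTAGAAAGGA-3'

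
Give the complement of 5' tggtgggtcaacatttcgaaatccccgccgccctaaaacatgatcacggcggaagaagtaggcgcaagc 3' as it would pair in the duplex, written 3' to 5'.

3'-ACCACCCAGTTGTAAAGCTTTAGGGGCGGCGGGATTTTGTACTAGTGCCGCCTTCTTCATCCGCGTTCG-5'

Base-pairing A↔T, G↔C gives the complement. The complementary strand is antiparallel, so paired with a 5'→3' strand it runs 3'→5'.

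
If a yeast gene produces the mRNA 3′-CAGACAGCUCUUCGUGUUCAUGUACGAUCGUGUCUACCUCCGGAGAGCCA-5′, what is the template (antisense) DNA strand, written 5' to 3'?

Written 5'→3' the mRNA is ACCGAGAGGCCUCCAUCUGUGCUAGCAUGUACUUGUGCUUCUCGACAGAC, so the coding DNA strand is ACCGAGAGGCCTCCATCTGTGCTAGCATGTACTTGTGCTTCTCGACAGAC. The template is its reverse complement.

5′-GTCTGTCGAGAAGCACAAGTACATGCTAGCACAGATGGAGGCCTCTCGGT-3′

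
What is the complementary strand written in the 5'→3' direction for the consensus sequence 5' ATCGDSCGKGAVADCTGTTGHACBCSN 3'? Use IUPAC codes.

5'-NSGVGTDCAACAGHTBTCMCGSHCGAT-3'

Standard pairs A↔T, G↔C; ambiguity codes pair K↔M, S↔S, B↔V, D↔H, N↔N. Complement (TAGCHSGCMCTBTHGACAACDTGVGSN), then reverse for 5'→3'.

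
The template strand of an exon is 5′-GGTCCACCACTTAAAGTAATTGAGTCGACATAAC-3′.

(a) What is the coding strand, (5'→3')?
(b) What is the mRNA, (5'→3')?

(a) 5'-GTTATGTCGACTCAATTACTTTAAGTGGTGGACC-3'
(b) 5'-GUUAUGUCGACUCAAUUACUUUAAGUGGUGGACC-3'

(a) The coding strand is the reverse complement of the template: complement CCAGGTGGTGAATTTCATTAACTCAGCTGTATTG, then reverse.
(b) mRNA has the coding-strand sequence with T→U.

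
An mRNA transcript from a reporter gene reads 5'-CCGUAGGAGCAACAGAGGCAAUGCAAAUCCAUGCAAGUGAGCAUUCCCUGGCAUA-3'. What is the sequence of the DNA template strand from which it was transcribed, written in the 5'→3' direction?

Replace U with T to get the coding DNA strand: CCGTAGGAGCAACAGAGGCAATGCAAATCCATGCAAGTGAGCATTCCCTGGCATA. The template strand is its reverse complement (complement GGCATCCTCGTTGTCTCCGTTACGTTTAGGTACGTTCACTCGTAAGGGACCGTAT, then reverse).

5'-TATGCCAGGGAATGCTCACTTGCATGGATTTGCATTGCCTCTGTTGCTCCTACGG-3'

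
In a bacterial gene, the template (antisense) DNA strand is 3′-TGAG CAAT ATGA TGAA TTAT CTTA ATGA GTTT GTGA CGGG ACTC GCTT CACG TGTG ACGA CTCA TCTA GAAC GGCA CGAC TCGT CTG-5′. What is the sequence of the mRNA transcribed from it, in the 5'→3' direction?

Reading the template 3'→5' as shown, RNA polymerase pairs each base (A→U, T→A, G↔C) to build mRNA 5'→3' directly.

5'-ACUCGUUAUACUACUUAAUAGAAUUACUCAAACACUGCCCUGAGCGAAGUGCACACUGCUGAGUAGAUCUUGCCGUGCUGAGCAGAC-3'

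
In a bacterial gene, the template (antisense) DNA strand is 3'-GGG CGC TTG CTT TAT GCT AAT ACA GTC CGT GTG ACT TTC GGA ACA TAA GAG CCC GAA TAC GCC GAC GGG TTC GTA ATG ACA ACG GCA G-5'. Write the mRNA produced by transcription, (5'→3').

5'-CCCGCGAACGAAAUACGAUUAUGUCAGGCACACUGAAAGCCUUGUAUUCUCGGGCUUAUGCGGCUGCCCAAGCAUUACUGUUGCCGUC-3'

Reading the template 3'→5' as shown, RNA polymerase pairs each base (A→U, T→A, G↔C) to build mRNA 5'→3' directly.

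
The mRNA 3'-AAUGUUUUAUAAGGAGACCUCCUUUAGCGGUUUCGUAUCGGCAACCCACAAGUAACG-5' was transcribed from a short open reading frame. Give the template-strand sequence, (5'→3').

5'-TTACAAAATATTCCTCTGGAGGAAATCGCCAAAGCATAGCCGTTGGGTGTTCATTGC-3'

Written 5'→3' the mRNA is GCAAUGAACACCCAACGGCUAUGCUUUGGCGAUUUCCUCCAGAGGAAUAUUUUGUAA, so the coding DNA strand is GCAATGAACACCCAACGGCTATGCTTTGGCGATTTCCTCCAGAGGAATATTTTGTAA. The template is its reverse complement.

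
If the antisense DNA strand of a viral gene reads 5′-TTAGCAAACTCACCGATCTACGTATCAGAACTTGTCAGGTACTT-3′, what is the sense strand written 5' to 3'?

5'-AAGTACCTGACAAGTTCTGATACGTAGATCGGTGAGTTTGCTAA-3'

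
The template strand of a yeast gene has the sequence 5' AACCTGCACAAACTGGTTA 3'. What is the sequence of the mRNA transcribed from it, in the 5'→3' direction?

5′-UAACCAGUUUGUGCAGGUU-3′

RNA polymerase reads the template 3'→5' and synthesizes mRNA 5'→3' by base-pairing (A→U, T→A, G↔C). The complement of the template is TTGGACGTGTTTGACCAAT; antiparallel, so 5'→3' the coding strand is TAACCAGTTTGTGCAGGTT. Replace T with U for the mRNA.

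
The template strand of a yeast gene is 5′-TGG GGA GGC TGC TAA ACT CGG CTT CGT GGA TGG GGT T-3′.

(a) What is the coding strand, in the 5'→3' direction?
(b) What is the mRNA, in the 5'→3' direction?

(a) The coding strand is the reverse complement of the template: complement ACCCCTCCGACGATTTGAGCCGAAGCACCTACCCCAA, then reverse.
(b) mRNA has the coding-strand sequence with T→U.

(a) 5'-AACCCCATCCACGAAGCCGAGTTTAGCAGCCTCCCCA-3'
(b) 5′-AACCCCAUCCACGAAGCCGAGUUUAGCAGCCUCCCCA-3′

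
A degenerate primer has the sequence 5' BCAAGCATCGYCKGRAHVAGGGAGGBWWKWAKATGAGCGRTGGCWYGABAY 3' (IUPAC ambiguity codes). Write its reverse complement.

Standard pairs A↔T, G↔C; ambiguity codes pair R↔Y, K↔M, W↔W, B↔V, H↔D. Complement (VGTTCGTAGCRGMCYTDBTCCCTCCVWWMWTMTACTCGCYACCGWRCTVTR), then reverse for 5'→3'.

5′-RTVTCRWGCCAYCGCTCATMTWMWWVCCTCCCTBDTYCMGRCGATGCTTGV-3′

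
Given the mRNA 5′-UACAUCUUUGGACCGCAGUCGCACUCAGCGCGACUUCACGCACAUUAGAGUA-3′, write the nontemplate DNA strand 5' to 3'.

The coding DNA strand has the same 5'→3' sequence as the mRNA with U replaced by T.

5'-TACATCTTTGGACCGCAGTCGCACTCAGCGCGACTTCACGCACATTAGAGTA-3'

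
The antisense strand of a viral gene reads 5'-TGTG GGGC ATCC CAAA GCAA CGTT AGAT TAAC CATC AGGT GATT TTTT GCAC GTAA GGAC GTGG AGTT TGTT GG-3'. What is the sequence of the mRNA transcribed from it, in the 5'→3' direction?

5'-CCAACAAACUCCACGUCCUUACGUGCAAAAAAUCACCUGAUGGUUAAUCUAACGUUGCUUUGGGAUGCCCCACA-3'

RNA polymerase reads the template 3'→5' and synthesizes mRNA 5'→3' by base-pairing (A→U, T→A, G↔C). The complement of the template is ACACCCCGTAGGGTTTCGTTGCAATCTAATTGGTAGTCCACTAAAAAACGTGCATTCCTGCACCTCAAACAACC; antiparallel, so 5'→3' the coding strand is CCAACAAACTCCACGTCCTTACGTGCAAAAAATCACCTGATGGTTAATCTAACGTTGCTTTGGGATGCCCCACA. Replace T with U for the mRNA.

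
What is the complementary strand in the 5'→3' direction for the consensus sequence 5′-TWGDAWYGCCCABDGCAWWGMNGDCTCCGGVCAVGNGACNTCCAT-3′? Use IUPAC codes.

5′-ATGGANGTCNCBTGBCCGGAGHCNKCWWTGCHVTGGGCRWTHCWA-3′

Standard pairs A↔T, G↔C; ambiguity codes pair Y↔R, M↔K, W↔W, B↔V, D↔H, N↔N. Complement (AWCHTWRCGGGTVHCGTWWCKNCHGAGGCCBGTBCNCTGNAGGTA), then reverse for 5'→3'.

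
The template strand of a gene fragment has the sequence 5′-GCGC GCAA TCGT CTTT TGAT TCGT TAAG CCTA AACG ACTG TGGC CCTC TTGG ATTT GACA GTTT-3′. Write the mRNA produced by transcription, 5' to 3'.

The mRNA has the sequence of the coding strand (reverse complement of the template) with T→U. Reverse complement of GCGCGCAATCGTCTTTTGATTCGTTAAGCCTAAACGACTGTGGCCCTCTTGGATTTGACAGTTT is AAACTGTCAAATCCAAGAGGGCCACAGTCGTTTAGGCTTAACGAATCAAAAGACGATTGCGCGC; then T→U.

5'-AAACUGUCAAAUCCAAGAGGGCCACAGUCGUUUAGGCUUAACGAAUCAAAAGACGAUUGCGCGC-3'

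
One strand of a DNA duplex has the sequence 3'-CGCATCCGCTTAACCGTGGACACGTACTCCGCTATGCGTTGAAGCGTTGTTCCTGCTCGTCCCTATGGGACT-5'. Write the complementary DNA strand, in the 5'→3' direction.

5'-GCGTAGGCGAATTGGCACCTGTGCATGAGGCGATACGCAACTTCGCAACAAGGACGAGCAGGGATACCCTGA-3'

The strand is given 3'→5', so its complement runs 5'→3' in the same left-to-right order: pair each base A↔T, G↔C.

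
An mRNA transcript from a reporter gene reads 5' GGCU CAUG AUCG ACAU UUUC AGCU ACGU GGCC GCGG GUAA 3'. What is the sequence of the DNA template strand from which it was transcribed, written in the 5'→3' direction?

Replace U with T to get the coding DNA strand: GGCTCATGATCGACATTTTCAGCTACGTGGCCGCGGGTAA. The template strand is its reverse complement (complement CCGAGTACTAGCTGTAAAAGTCGATGCACCGGCGCCCATT, then reverse).

5'-TTACCCGCGGCCACGTAGCTGAAAATGTCGATCATGAGCC-3'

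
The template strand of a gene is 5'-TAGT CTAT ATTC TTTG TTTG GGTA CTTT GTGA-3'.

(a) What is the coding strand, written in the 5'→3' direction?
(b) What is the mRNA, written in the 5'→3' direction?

(a) The coding strand is the reverse complement of the template: complement ATCAGATATAAGAAACAAACCCATGAAACACT, then reverse.
(b) mRNA has the coding-strand sequence with T→U.

(a) 5'-TCACAAAGTACCCAAACAAAGAATATAGACTA-3'
(b) 5′-UCACAAAGUACCCAAACAAAGAAUAUAGACUA-3′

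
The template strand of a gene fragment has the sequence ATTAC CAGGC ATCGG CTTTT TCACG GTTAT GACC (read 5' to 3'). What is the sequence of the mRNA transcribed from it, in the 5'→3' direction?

5'-GGUCAUAACCGUGAAAAAGCCGAUGCCUGGUAAU-3'

The mRNA has the sequence of the coding strand (reverse complement of the template) with T→U. Reverse complement of ATTACCAGGCATCGGCTTTTTCACGGTTATGACC is GGTCATAACCGTGAAAAAGCCGATGCCTGGTAAT; then T→U.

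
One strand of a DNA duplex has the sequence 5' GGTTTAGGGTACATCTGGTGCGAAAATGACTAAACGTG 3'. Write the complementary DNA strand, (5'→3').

5'-CACGTTTAGTCATTTTCGCACCAGATGTACCCTAAACC-3'

Pairing A↔T and G↔C gives CCAAATCCCATGTAGACCACGCTTTTACTGATTTGCAC, running 3'→5'. Reverse for the 5'→3' convention.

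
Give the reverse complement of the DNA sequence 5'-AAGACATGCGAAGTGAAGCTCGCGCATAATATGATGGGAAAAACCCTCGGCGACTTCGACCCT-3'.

5'-AGGGTCGAAGTCGCCGAGGGTTTTTCCCATCATATTATGCGCGAGCTTCACTTCGCATGTCTT-3'

Reading the sequence 3'→5' and pairing each base (A↔T, G↔C) gives the reverse complement directly.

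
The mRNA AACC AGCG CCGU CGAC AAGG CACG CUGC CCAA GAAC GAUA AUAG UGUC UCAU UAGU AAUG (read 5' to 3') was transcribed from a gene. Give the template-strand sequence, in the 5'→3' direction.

Replace U with T to get the coding DNA strand: AACCAGCGCCGTCGACAAGGCACGCTGCCCAAGAACGATAATAGTGTCTCATTAGTAATG. The template strand is its reverse complement (complement TTGGTCGCGGCAGCTGTTCCGTGCGACGGGTTCTTGCTATTATCACAGAGTAATCATTAC, then reverse).

5'-CATTACTAATGAGACACTATTATCGTTCTTGGGCAGCGTGCCTTGTCGACGGCGCTGGTT-3'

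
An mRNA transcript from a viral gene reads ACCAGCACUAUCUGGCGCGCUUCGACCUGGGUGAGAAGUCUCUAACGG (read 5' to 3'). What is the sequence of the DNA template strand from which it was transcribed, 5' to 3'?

5'-CCGTTAGAGACTTCTCACCCAGGTCGAAGCGCGCCAGATAGTGCTGGT-3'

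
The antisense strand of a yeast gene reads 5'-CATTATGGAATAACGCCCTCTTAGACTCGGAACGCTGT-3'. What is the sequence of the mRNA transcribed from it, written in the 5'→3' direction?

RNA polymerase reads the template 3'→5' and synthesizes mRNA 5'→3' by base-pairing (A→U, T→A, G↔C). The complement of the template is GTAATACCTTATTGCGGGAGAATCTGAGCCTTGCGACA; antiparallel, so 5'→3' the coding strand is ACAGCGTTCCGAGTCTAAGAGGGCGTTATTCCATAATG. Replace T with U for the mRNA.

5'-ACAGCGUUCCGAGUCUAAGAGGGCGUUAUUCCAUAAUG-3'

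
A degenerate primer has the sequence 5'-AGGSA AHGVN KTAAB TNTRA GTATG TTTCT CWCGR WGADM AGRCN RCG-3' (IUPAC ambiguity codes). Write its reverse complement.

5'-CGYNGYCTKHTCWYCGWGAGAAACATACTYANAVTTAMNBCDTTSCCT-3'

Standard pairs A↔T, G↔C; ambiguity codes pair R↔Y, M↔K, W↔W, S↔S, B↔V, D↔H, N↔N. Complement (TCCSTTDCBNMATTVANAYTCATACAAAGAGWGCYWCTHKTCYGNYGC), then reverse for 5'→3'.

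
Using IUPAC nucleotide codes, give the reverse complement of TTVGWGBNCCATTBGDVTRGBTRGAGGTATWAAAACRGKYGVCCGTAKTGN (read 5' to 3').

5'-NCAMTACGGBCRMCYGTTTTWATACCTCYAVCYABHCVAATGGNVCWCBAA-3'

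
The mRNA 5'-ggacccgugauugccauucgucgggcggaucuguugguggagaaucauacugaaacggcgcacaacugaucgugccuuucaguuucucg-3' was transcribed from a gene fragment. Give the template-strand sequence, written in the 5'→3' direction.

5'-CGAGAAACTGAAAGGCACGATCAGTTGTGCGCCGTTTCAGTATGATTCTCCACCAACAGATCCGCCCGACGAATGGCAATCACGGGTCC-3'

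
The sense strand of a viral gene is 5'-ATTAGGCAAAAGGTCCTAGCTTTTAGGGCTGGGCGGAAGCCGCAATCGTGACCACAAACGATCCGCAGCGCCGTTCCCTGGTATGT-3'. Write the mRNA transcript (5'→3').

5'-AUUAGGCAAAAGGUCCUAGCUUUUAGGGCUGGGCGGAAGCCGCAAUCGUGACCACAAACGAUCCGCAGCGCCGUUCCCUGGUAUGU-3'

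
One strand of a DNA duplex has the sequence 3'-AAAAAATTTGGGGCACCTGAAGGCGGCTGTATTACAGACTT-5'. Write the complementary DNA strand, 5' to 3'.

5'-TTTTTTAAACCCCGTGGACTTCCGCCGACATAATGTCTGAA-3'

The strand is given 3'→5', so its complement runs 5'→3' in the same left-to-right order: pair each base A↔T, G↔C.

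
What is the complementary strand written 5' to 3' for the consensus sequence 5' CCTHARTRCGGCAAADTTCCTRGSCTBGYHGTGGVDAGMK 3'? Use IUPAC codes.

Standard pairs A↔T, G↔C; ambiguity codes pair R↔Y, M↔K, S↔S, B↔V, D↔H. Complement (GGADTYAYGCCGTTTHAAGGAYCSGAVCRDCACCBHTCKM), then reverse for 5'→3'.

5'-MKCTHBCCACDRCVAGSCYAGGAAHTTTGCCGYAYTDAGG-3'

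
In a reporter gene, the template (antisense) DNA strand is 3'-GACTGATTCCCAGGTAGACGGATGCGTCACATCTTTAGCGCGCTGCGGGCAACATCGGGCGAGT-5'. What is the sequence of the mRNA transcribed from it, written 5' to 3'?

5'-CUGACUAAGGGUCCAUCUGCCUACGCAGUGUAGAAAUCGCGCGACGCCCGUUGUAGCCCGCUCA-3'

Reading the template 3'→5' as shown, RNA polymerase pairs each base (A→U, T→A, G↔C) to build mRNA 5'→3' directly.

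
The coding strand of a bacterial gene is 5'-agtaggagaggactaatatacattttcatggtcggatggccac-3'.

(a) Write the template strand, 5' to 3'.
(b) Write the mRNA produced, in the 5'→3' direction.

(a) The template strand is the reverse complement of the coding strand: complement TCATCCTCTCCTGATTATATGTAAAAGTACCAGCCTACCGGTG, then reverse.
(b) mRNA matches the coding strand with T→U.

(a) 5'-GTGGCCATCCGACCATGAAAATGTATATTAGTCCTCTCCTACT-3'
(b) 5′-AGUAGGAGAGGACUAAUAUACAUUUUCAUGGUCGGAUGGCCAC-3′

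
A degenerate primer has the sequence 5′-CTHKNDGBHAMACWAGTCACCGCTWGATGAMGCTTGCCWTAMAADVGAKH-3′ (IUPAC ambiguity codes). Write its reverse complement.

5'-DMTCBHTTKTAWGGCAAGCKTCATCWAGCGGTGACTWGTKTDVCHNMDAG-3'

Standard pairs A↔T, G↔C; ambiguity codes pair M↔K, W↔W, B↔V, D↔H, N↔N. Complement (GADMNHCVDTKTGWTCAGTGGCGAWCTACTKCGAACGGWATKTTHBCTMD), then reverse for 5'→3'.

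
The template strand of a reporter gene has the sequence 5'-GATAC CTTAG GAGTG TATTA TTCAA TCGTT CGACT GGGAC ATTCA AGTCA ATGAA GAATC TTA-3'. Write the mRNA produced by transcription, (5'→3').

RNA polymerase reads the template 3'→5' and synthesizes mRNA 5'→3' by base-pairing (A→U, T→A, G↔C). The complement of the template is CTATGGAATCCTCACATAATAAGTTAGCAAGCTGACCCTGTAAGTTCAGTTACTTCTTAGAAT; antiparallel, so 5'→3' the coding strand is TAAGATTCTTCATTGACTTGAATGTCCCAGTCGAACGATTGAATAATACACTCCTAAGGTATC. Replace T with U for the mRNA.

5′-UAAGAUUCUUCAUUGACUUGAAUGUCCCAGUCGAACGAUUGAAUAAUACACUCCUAAGGUAUC-3′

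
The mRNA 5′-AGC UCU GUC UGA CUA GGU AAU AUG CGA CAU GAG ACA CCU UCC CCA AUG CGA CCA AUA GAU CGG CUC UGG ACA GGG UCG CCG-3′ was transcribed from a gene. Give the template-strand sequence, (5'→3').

Replace U with T to get the coding DNA strand: AGCTCTGTCTGACTAGGTAATATGCGACATGAGACACCTTCCCCAATGCGACCAATAGATCGGCTCTGGACAGGGTCGCCG. The template strand is its reverse complement (complement TCGAGACAGACTGATCCATTATACGCTGTACTCTGTGGAAGGGGTTACGCTGGTTATCTAGCCGAGACCTGTCCCAGCGGC, then reverse).

5'-CGGCGACCCTGTCCAGAGCCGATCTATTGGTCGCATTGGGGAAGGTGTCTCATGTCGCATATTACCTAGTCAGACAGAGCT-3'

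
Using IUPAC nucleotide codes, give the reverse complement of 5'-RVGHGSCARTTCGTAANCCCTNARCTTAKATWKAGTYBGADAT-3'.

5'-ATHTCVRACTMWATMTAAGYTNAGGGNTTACGAAYTGSCDCBY-3'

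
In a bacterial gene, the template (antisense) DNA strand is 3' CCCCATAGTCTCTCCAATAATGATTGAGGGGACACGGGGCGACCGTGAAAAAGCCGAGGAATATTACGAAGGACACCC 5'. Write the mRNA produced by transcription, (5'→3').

Reading the template 3'→5' as shown, RNA polymerase pairs each base (A→U, T→A, G↔C) to build mRNA 5'→3' directly.

5'-GGGGUAUCAGAGAGGUUAUUACUAACUCCCCUGUGCCCCGCUGGCACUUUUUCGGCUCCUUAUAAUGCUUCCUGUGGG-3'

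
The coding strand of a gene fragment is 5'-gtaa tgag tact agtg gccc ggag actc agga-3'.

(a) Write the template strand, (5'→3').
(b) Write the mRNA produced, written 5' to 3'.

(a) The template strand is the reverse complement of the coding strand: complement CATTACTCATGATCACCGGGCCTCTGAGTCCT, then reverse.
(b) mRNA matches the coding strand with T→U.

(a) 5'-TCCTGAGTCTCCGGGCCACTAGTACTCATTAC-3'
(b) 5'-GUAAUGAGUACUAGUGGCCCGGAGACUCAGGA-3'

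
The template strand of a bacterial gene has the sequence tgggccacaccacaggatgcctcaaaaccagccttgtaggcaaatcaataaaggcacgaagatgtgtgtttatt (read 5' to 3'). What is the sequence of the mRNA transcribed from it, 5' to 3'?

5'-AAUAAACACACAUCUUCGUGCCUUUAUUGAUUUGCCUACAAGGCUGGUUUUGAGGCAUCCUGUGGUGUGGCCCA-3'

The mRNA has the sequence of the coding strand (reverse complement of the template) with T→U. Reverse complement of TGGGCCACACCACAGGATGCCTCAAAACCAGCCTTGTAGGCAAATCAATAAAGGCACGAAGATGTGTGTTTATT is AATAAACACACATCTTCGTGCCTTTATTGATTTGCCTACAAGGCTGGTTTTGAGGCATCCTGTGGTGTGGCCCA; then T→U.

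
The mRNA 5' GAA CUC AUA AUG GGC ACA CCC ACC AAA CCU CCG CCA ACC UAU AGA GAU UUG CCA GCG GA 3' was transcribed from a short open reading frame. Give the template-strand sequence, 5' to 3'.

Replace U with T to get the coding DNA strand: GAACTCATAATGGGCACACCCACCAAACCTCCGCCAACCTATAGAGATTTGCCAGCGGA. The template strand is its reverse complement (complement CTTGAGTATTACCCGTGTGGGTGGTTTGGAGGCGGTTGGATATCTCTAAACGGTCGCCT, then reverse).

5'-TCCGCTGGCAAATCTCTATAGGTTGGCGGAGGTTTGGTGGGTGTGCCCATTATGAGTTC-3'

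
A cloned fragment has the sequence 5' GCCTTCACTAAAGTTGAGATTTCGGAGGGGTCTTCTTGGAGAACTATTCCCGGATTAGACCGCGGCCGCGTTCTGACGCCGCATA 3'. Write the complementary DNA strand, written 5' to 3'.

Pairing A↔T and G↔C gives CGGAAGTGATTTCAACTCTAAAGCCTCCCCAGAAGAACCTCTTGATAAGGGCCTAATCTGGCGCCGGCGCAAGACTGCGGCGTAT, running 3'→5'. Reverse for the 5'→3' convention.

5'-TATGCGGCGTCAGAACGCGGCCGCGGTCTAATCCGGGAATAGTTCTCCAAGAAGACCCCTCCGAAATCTCAACTTTAGTGAAGGC-3'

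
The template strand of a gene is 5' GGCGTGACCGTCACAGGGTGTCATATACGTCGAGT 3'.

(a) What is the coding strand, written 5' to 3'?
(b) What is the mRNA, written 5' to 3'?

(a) 5'-ACTCGACGTATATGACACCCTGTGACGGTCACGCC-3'
(b) 5'-ACUCGACGUAUAUGACACCCUGUGACGGUCACGCC-3'

(a) The coding strand is the reverse complement of the template: complement CCGCACTGGCAGTGTCCCACAGTATATGCAGCTCA, then reverse.
(b) mRNA has the coding-strand sequence with T→U.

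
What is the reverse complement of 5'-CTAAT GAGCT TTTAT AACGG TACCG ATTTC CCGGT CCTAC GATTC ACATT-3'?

5'-AATGTGAATCGTAGGACCGGGAAATCGGTACCGTTATAAAAGCTCATTAG-3'

Reading the sequence 3'→5' and pairing each base (A↔T, G↔C) gives the reverse complement directly.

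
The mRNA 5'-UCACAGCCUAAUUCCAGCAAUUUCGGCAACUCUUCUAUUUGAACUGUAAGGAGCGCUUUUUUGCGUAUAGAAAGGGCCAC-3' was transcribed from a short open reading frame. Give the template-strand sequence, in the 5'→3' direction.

5'-GTGGCCCTTTCTATACGCAAAAAAGCGCTCCTTACAGTTCAAATAGAAGAGTTGCCGAAATTGCTGGAATTAGGCTGTGA-3'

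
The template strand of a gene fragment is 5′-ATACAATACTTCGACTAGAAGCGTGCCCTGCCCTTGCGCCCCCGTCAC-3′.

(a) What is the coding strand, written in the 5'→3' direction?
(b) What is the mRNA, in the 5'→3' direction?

(a) The coding strand is the reverse complement of the template: complement TATGTTATGAAGCTGATCTTCGCACGGGACGGGAACGCGGGGGCAGTG, then reverse.
(b) mRNA has the coding-strand sequence with T→U.

(a) 5'-GTGACGGGGGCGCAAGGGCAGGGCACGCTTCTAGTCGAAGTATTGTAT-3'
(b) 5'-GUGACGGGGGCGCAAGGGCAGGGCACGCUUCUAGUCGAAGUAUUGUAU-3'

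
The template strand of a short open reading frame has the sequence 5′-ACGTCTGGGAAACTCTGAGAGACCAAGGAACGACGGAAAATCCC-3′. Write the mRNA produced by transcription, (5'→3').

5'-GGGAUUUUCCGUCGUUCCUUGGUCUCUCAGAGUUUCCCAGACGU-3'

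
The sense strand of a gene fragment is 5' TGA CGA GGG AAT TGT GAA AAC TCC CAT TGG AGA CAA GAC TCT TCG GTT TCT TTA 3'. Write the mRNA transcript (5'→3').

The mRNA is synthesized from the template strand, so it matches the coding strand with T replaced by U.

5′-UGACGAGGGAAUUGUGAAAACUCCCAUUGGAGACAAGACUCUUCGGUUUCUUUA-3′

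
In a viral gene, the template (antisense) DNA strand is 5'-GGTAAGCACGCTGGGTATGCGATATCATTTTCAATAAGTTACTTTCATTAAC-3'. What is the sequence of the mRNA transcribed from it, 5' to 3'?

5'-GUUAAUGAAAGUAACUUAUUGAAAAUGAUAUCGCAUACCCAGCGUGCUUACC-3'

The mRNA has the sequence of the coding strand (reverse complement of the template) with T→U. Reverse complement of GGTAAGCACGCTGGGTATGCGATATCATTTTCAATAAGTTACTTTCATTAAC is GTTAATGAAAGTAACTTATTGAAAATGATATCGCATACCCAGCGTGCTTACC; then T→U.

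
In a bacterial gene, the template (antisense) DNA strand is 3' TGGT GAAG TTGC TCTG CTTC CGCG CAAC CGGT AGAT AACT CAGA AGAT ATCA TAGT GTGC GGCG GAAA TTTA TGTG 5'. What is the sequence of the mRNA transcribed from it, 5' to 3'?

Reading the template 3'→5' as shown, RNA polymerase pairs each base (A→U, T→A, G↔C) to build mRNA 5'→3' directly.

5'-ACCACUUCAACGAGACGAAGGCGCGUUGGCCAUCUAUUGAGUCUUCUAUAGUAUCACACGCCGCCUUUAAAUACAC-3'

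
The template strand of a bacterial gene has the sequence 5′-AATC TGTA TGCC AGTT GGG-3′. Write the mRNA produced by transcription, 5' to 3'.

RNA polymerase reads the template 3'→5' and synthesizes mRNA 5'→3' by base-pairing (A→U, T→A, G↔C). The complement of the template is TTAGACATACGGTCAACCC; antiparallel, so 5'→3' the coding strand is CCCAACTGGCATACAGATT. Replace T with U for the mRNA.

5'-CCCAACUGGCAUACAGAUU-3'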